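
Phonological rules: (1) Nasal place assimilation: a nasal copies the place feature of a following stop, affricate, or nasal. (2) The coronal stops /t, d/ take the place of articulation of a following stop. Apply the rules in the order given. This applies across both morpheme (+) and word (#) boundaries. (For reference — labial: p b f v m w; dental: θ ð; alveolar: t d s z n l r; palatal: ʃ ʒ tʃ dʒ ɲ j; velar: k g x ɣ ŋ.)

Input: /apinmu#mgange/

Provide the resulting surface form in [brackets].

[apimmu#ŋgaŋge]

Rule 1: /n/ before /m/ (labial) → [m]
Rule 1: /m/ before /g/ (velar) → [ŋ]
Rule 1: /n/ before /g/ (velar) → [ŋ]
After rule 1: apimmu#ŋgaŋge
Rule 2: no segment meets the rule's conditions; no change.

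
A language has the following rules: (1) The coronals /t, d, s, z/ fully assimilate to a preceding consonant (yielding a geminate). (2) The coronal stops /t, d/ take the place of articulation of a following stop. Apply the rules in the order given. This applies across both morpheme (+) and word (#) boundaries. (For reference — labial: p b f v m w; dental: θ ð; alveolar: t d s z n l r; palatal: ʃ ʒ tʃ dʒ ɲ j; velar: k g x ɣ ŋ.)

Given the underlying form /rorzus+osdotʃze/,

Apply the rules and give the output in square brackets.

[rorrus+ossotʃtʃe]

Rule 1: /z/ after /r/ → [r] (total assimilation)
Rule 1: /d/ after /s/ → [s] (total assimilation)
Rule 1: /z/ after /tʃ/ → [tʃ] (total assimilation)
After rule 1: rorrus+ossotʃtʃe
Rule 2: no segment meets the rule's conditions; no change.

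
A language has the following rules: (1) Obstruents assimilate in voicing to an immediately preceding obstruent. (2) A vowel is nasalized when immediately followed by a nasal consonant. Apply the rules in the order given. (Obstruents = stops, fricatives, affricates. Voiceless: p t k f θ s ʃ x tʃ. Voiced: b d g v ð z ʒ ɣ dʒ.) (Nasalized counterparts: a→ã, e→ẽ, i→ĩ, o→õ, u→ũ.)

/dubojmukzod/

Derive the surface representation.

[dubojmuksod]

Rule 1: /z/ after /k/ (voiceless) → [s]
After rule 1: dubojmuksod
Rule 2: no segment meets the rule's conditions; no change.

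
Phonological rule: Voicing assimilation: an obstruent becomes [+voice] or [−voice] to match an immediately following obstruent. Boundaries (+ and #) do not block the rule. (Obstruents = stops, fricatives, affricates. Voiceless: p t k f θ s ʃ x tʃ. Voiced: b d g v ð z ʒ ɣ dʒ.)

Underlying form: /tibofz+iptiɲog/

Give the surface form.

/f/ before /z/ (voiced) → [v]

[tibovz+iptiɲog]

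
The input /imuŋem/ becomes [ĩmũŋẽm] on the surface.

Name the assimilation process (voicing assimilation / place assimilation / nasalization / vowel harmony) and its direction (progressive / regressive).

/i/→[ĩ] /u/→[ũ] /e/→[ẽ].
Each target copies a feature from the following segment, so the direction is regressive.

nasalization, regressive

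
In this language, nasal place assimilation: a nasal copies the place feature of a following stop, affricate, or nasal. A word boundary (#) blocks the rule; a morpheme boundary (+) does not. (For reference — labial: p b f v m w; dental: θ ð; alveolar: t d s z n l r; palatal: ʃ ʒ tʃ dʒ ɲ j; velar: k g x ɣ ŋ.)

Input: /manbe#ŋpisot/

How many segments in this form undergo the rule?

2

/n/ before /b/ (labial) → [m]
/ŋ/ before /p/ (labial) → [m]
2 segments change.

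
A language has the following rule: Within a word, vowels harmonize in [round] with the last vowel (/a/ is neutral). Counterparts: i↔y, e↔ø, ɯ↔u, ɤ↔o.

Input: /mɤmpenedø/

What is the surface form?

[mompønødø]

/ɤ/ harmonizes with /ø/ ([+round]) → [o]
/e/ harmonizes with /ø/ ([+round]) → [ø]
/e/ harmonizes with /ø/ ([+round]) → [ø]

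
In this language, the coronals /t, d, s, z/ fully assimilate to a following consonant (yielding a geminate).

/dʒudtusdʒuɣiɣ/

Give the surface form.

[dʒuttudʒdʒuɣiɣ]

/d/ before /t/ → [t] (total assimilation)
/s/ before /dʒ/ → [dʒ] (total assimilation)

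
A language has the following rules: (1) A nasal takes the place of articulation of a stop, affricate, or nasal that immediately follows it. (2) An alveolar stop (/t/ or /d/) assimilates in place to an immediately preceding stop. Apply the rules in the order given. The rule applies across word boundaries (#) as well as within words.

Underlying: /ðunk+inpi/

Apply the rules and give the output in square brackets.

[ðuŋk+impi]

Rule 1: /n/ before /k/ (velar) → [ŋ]
Rule 1: /n/ before /p/ (labial) → [m]
After rule 1: ðuŋk+impi
Rule 2: no segment meets the rule's conditions; no change.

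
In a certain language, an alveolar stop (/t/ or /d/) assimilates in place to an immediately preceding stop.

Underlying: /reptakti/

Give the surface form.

[reppakki]

/t/ after /p/ (labial) → [p]
/t/ after /k/ (velar) → [k]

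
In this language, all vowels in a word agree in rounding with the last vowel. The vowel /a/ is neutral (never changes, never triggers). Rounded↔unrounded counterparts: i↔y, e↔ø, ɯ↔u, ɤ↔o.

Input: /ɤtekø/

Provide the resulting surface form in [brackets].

[otøkø]

/ɤ/ harmonizes with /ø/ ([+round]) → [o]
/e/ harmonizes with /ø/ ([+round]) → [ø]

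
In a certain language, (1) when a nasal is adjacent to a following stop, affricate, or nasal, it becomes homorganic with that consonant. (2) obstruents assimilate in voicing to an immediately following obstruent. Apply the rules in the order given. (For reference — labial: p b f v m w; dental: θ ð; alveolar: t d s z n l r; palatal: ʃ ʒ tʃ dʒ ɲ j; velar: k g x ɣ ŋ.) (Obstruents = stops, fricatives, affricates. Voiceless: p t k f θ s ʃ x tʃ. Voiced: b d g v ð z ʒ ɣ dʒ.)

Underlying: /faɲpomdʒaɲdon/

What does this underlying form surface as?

Rule 1: /ɲ/ before /p/ (labial) → [m]
Rule 1: /m/ before /dʒ/ (palatal) → [ɲ]
Rule 1: /ɲ/ before /d/ (alveolar) → [n]
After rule 1: fampoɲdʒandon
Rule 2: no segment meets the rule's conditions; no change.

[fampoɲdʒandon]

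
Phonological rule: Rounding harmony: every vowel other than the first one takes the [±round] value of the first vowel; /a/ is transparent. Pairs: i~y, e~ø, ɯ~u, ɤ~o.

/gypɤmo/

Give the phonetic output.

[gypomo]

/ɤ/ harmonizes with /y/ ([+round]) → [o]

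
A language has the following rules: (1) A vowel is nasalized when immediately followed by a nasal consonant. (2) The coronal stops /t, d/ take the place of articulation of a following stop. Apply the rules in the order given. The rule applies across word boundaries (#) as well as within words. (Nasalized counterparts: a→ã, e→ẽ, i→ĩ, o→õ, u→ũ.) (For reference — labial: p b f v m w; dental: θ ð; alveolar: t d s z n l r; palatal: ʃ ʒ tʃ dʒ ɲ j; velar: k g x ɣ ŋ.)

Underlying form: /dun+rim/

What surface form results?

Rule 1: /u/ before nasal /n/ → [ũ]
Rule 1: /i/ before nasal /m/ → [ĩ]
After rule 1: dũn+rĩm
Rule 2: no segment meets the rule's conditions; no change.

[dũn+rĩm]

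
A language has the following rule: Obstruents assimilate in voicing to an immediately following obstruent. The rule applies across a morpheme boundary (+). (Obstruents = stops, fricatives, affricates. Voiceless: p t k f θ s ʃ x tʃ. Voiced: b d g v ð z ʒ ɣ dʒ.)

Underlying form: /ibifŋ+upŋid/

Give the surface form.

[ibifŋ+upŋid]

no segment meets the rule's conditions; no change.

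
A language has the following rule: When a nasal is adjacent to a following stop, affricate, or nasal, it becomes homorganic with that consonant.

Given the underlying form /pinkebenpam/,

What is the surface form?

/n/ before /k/ (velar) → [ŋ]
/n/ before /p/ (labial) → [m]

[piŋkebempam]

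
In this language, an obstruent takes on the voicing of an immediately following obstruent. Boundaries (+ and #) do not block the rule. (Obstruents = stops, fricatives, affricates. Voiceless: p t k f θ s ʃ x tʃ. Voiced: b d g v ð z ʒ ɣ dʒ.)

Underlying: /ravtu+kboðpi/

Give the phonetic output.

[raftu+gboθpi]

/v/ before /t/ (voiceless) → [f]
/k/ before /b/ (voiced) → [g]
/ð/ before /p/ (voiceless) → [θ]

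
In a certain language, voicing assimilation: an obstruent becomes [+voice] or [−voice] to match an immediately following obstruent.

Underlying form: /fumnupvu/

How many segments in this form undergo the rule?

1

/p/ before /v/ (voiced) → [b]
1 segment changes.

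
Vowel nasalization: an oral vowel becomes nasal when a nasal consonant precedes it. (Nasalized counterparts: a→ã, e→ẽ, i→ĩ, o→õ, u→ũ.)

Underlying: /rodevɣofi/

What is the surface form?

[rodevɣofi]

no segment meets the rule's conditions; no change.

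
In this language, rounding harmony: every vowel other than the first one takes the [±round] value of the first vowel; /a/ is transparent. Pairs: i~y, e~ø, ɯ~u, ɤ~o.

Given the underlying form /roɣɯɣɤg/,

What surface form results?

/ɯ/ harmonizes with /o/ ([+round]) → [u]
/ɤ/ harmonizes with /o/ ([+round]) → [o]

[roɣuɣog]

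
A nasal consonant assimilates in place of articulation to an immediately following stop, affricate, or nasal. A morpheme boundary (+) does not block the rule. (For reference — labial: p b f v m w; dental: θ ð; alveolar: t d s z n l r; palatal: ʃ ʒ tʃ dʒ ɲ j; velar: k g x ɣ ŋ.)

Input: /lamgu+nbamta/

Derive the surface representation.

[laŋgu+mbanta]

/m/ before /g/ (velar) → [ŋ]
/n/ before /b/ (labial) → [m]
/m/ before /t/ (alveolar) → [n]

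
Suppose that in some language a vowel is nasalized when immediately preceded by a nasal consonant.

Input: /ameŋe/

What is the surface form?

[amẽŋẽ]

/e/ after nasal /m/ → [ẽ]
/e/ after nasal /ŋ/ → [ẽ]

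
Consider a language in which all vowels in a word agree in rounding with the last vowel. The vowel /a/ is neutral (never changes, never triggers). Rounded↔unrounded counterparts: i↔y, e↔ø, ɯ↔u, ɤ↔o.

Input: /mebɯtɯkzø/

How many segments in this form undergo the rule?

/e/ harmonizes with /ø/ ([+round]) → [ø]
/ɯ/ harmonizes with /ø/ ([+round]) → [u]
/ɯ/ harmonizes with /ø/ ([+round]) → [u]
3 segments change.

3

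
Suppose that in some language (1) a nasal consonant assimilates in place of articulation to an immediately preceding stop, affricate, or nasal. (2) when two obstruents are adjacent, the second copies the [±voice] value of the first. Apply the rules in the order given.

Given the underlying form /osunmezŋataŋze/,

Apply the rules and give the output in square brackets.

Rule 1: /m/ after /n/ (alveolar) → [n]
After rule 1: osunnezŋataŋze
Rule 2: no segment meets the rule's conditions; no change.

[osunnezŋataŋze]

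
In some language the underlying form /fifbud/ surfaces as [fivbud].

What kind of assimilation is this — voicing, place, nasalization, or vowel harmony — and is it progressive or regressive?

voicing assimilation, regressive

/f/→[v].
Each target copies a feature from the following segment, so the direction is regressive.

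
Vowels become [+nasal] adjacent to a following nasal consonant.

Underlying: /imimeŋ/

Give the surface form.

[ĩmĩmẽŋ]

/i/ before nasal /m/ → [ĩ]
/i/ before nasal /m/ → [ĩ]
/e/ before nasal /ŋ/ → [ẽ]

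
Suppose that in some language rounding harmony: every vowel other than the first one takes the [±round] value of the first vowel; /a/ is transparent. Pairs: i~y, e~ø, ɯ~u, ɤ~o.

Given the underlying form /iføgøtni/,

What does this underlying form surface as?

/ø/ harmonizes with /i/ ([-round]) → [e]
/ø/ harmonizes with /i/ ([-round]) → [e]

[ifegetni]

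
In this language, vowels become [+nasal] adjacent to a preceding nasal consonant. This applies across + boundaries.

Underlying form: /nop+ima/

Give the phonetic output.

[nõp+imã]

/o/ after nasal /n/ → [õ]
/a/ after nasal /m/ → [ã]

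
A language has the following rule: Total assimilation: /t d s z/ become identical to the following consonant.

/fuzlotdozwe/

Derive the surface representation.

[fulloddowwe]

/z/ before /l/ → [l] (total assimilation)
/t/ before /d/ → [d] (total assimilation)
/z/ before /w/ → [w] (total assimilation)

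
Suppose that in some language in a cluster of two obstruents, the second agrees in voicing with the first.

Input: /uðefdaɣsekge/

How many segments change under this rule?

3

/d/ after /f/ (voiceless) → [t]
/s/ after /ɣ/ (voiced) → [z]
/g/ after /k/ (voiceless) → [k]
3 segments change.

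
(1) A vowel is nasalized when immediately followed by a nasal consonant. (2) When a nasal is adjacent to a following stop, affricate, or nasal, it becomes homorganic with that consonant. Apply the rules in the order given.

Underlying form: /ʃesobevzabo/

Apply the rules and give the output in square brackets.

Rule 1: no segment meets the rule's conditions; no change.
After rule 1: ʃesobevzabo
Rule 2: no segment meets the rule's conditions; no change.

[ʃesobevzabo]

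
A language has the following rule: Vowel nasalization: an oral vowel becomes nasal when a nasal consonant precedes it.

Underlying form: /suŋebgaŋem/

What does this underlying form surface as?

[suŋẽbgaŋẽm]

/e/ after nasal /ŋ/ → [ẽ]
/e/ after nasal /ŋ/ → [ẽ]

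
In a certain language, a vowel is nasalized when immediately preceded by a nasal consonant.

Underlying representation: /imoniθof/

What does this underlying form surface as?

[imõnĩθof]

/o/ after nasal /m/ → [õ]
/i/ after nasal /n/ → [ĩ]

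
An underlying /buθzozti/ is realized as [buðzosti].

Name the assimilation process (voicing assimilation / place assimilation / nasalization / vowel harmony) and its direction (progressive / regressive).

/θ/→[ð] /z/→[s].
Each target copies a feature from the following segment, so the direction is regressive.

voicing assimilation, regressive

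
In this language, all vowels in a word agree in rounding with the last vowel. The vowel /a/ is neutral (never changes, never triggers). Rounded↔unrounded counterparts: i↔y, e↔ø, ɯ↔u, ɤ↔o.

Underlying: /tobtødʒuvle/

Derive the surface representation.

/o/ harmonizes with /e/ ([-round]) → [ɤ]
/ø/ harmonizes with /e/ ([-round]) → [e]
/u/ harmonizes with /e/ ([-round]) → [ɯ]

[tɤbtedʒɯvle]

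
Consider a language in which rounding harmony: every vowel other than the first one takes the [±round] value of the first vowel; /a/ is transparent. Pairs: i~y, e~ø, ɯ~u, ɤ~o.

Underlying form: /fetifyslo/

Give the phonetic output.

[fetifislɤ]

/y/ harmonizes with /e/ ([-round]) → [i]
/o/ harmonizes with /e/ ([-round]) → [ɤ]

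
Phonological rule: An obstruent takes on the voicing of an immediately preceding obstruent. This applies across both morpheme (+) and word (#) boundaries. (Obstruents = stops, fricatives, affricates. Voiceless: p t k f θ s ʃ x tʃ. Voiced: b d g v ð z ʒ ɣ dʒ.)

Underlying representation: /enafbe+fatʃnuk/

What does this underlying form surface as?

/b/ after /f/ (voiceless) → [p]

[enafpe+fatʃnuk]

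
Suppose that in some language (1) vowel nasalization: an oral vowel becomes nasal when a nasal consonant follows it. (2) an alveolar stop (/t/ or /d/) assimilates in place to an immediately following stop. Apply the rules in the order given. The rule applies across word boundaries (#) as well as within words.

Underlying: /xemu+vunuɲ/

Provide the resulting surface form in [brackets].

Rule 1: /e/ before nasal /m/ → [ẽ]
Rule 1: /u/ before nasal /n/ → [ũ]
Rule 1: /u/ before nasal /ɲ/ → [ũ]
After rule 1: xẽmu+vũnũɲ
Rule 2: no segment meets the rule's conditions; no change.

[xẽmu+vũnũɲ]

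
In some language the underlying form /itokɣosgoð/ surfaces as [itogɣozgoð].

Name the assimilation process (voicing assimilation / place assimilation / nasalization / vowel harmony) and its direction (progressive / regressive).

/k/→[g] /s/→[z].
Each target copies a feature from the following segment, so the direction is regressive.

voicing assimilation, regressive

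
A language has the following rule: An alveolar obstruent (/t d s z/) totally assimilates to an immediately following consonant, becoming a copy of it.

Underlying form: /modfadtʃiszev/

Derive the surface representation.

[moffatʃtʃizzev]

/d/ before /f/ → [f] (total assimilation)
/d/ before /tʃ/ → [tʃ] (total assimilation)
/s/ before /z/ → [z] (total assimilation)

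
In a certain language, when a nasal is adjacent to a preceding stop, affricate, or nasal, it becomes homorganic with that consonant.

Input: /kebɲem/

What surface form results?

[kebmem]

/ɲ/ after /b/ (labial) → [m]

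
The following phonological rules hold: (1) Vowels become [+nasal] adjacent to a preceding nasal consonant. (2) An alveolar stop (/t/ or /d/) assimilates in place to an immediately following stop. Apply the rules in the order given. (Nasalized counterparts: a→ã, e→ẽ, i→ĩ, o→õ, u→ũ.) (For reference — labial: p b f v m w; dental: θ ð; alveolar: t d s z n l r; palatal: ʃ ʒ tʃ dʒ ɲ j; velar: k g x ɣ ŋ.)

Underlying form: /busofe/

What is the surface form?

[busofe]

Rule 1: no segment meets the rule's conditions; no change.
After rule 1: busofe
Rule 2: no segment meets the rule's conditions; no change.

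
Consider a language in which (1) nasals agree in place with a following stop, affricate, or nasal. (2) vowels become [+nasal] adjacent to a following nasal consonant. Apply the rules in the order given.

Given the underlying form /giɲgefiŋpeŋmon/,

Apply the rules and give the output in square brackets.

[gĩŋgefĩmpẽmmõn]

Rule 1: /ɲ/ before /g/ (velar) → [ŋ]
Rule 1: /ŋ/ before /p/ (labial) → [m]
Rule 1: /ŋ/ before /m/ (labial) → [m]
After rule 1: giŋgefimpemmon
Rule 2: /i/ before nasal /ŋ/ → [ĩ]
Rule 2: /i/ before nasal /m/ → [ĩ]
Rule 2: /e/ before nasal /m/ → [ẽ]
Rule 2: /o/ before nasal /n/ → [õ]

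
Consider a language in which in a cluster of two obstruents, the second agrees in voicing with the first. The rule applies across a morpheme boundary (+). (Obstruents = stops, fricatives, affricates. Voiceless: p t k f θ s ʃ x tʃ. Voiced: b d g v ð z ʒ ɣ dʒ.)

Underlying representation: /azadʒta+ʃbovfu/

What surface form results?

[azadʒda+ʃpovvu]

/t/ after /dʒ/ (voiced) → [d]
/b/ after /ʃ/ (voiceless) → [p]
/f/ after /v/ (voiced) → [v]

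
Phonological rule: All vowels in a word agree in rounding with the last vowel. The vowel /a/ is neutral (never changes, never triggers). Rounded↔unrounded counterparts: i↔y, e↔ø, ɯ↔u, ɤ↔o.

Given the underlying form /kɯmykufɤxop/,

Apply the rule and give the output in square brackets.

[kumykufoxop]

/ɯ/ harmonizes with /o/ ([+round]) → [u]
/ɤ/ harmonizes with /o/ ([+round]) → [o]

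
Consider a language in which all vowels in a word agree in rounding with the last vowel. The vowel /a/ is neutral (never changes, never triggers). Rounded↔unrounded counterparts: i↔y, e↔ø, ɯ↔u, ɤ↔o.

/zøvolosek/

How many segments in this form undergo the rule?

3

/ø/ harmonizes with /e/ ([-round]) → [e]
/o/ harmonizes with /e/ ([-round]) → [ɤ]
/o/ harmonizes with /e/ ([-round]) → [ɤ]
3 segments change.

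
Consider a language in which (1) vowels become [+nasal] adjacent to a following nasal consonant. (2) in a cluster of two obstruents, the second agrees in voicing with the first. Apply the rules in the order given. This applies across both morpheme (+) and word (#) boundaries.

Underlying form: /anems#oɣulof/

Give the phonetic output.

Rule 1: /a/ before nasal /n/ → [ã]
Rule 1: /e/ before nasal /m/ → [ẽ]
After rule 1: ãnẽms#oɣulof
Rule 2: no segment meets the rule's conditions; no change.

[ãnẽms#oɣulof]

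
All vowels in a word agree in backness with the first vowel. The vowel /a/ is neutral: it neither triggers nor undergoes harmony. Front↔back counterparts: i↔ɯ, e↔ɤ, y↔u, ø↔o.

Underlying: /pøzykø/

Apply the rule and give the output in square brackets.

no segment meets the rule's conditions; no change.

[pøzykø]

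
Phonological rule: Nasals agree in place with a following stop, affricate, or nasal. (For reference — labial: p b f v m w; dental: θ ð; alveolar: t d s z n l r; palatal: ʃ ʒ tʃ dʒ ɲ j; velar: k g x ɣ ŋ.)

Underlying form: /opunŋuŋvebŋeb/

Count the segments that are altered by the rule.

/n/ before /ŋ/ (velar) → [ŋ]
1 segment changes.

1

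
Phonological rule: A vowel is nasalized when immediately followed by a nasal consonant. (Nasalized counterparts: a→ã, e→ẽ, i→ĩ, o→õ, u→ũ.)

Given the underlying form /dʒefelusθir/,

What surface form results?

[dʒefelusθir]

no segment meets the rule's conditions; no change.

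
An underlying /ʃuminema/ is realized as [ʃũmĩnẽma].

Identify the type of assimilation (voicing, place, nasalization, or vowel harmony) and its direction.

nasalization, regressive

/u/→[ũ] /i/→[ĩ] /e/→[ẽ].
Each target copies a feature from the following segment, so the direction is regressive.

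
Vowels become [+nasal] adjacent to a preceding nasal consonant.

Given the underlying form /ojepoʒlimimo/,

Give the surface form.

/i/ after nasal /m/ → [ĩ]
/o/ after nasal /m/ → [õ]

[ojepoʒlimĩmõ]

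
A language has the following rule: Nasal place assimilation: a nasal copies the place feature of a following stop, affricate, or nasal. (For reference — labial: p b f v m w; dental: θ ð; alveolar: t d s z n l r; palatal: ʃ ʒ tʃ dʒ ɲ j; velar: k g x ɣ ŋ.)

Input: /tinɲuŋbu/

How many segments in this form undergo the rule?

/n/ before /ɲ/ (palatal) → [ɲ]
/ŋ/ before /b/ (labial) → [m]
2 segments change.

2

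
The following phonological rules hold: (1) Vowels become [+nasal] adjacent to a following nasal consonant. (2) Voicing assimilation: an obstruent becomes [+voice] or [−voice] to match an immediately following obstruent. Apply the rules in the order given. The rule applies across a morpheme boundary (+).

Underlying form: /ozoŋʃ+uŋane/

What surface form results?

Rule 1: /o/ before nasal /ŋ/ → [õ]
Rule 1: /u/ before nasal /ŋ/ → [ũ]
Rule 1: /a/ before nasal /n/ → [ã]
After rule 1: ozõŋʃ+ũŋãne
Rule 2: no segment meets the rule's conditions; no change.

[ozõŋʃ+ũŋãne]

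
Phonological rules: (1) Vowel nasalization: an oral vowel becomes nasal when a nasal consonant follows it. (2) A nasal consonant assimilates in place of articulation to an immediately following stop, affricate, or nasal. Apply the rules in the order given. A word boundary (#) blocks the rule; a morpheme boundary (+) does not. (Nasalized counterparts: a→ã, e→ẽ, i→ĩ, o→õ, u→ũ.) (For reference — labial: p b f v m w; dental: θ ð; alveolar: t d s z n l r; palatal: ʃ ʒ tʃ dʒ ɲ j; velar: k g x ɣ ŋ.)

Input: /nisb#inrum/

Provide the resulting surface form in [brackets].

[nisb#ĩnrũm]

Rule 1: /i/ before nasal /n/ → [ĩ]
Rule 1: /u/ before nasal /m/ → [ũ]
After rule 1: nisb#ĩnrũm
Rule 2: no segment meets the rule's conditions; no change.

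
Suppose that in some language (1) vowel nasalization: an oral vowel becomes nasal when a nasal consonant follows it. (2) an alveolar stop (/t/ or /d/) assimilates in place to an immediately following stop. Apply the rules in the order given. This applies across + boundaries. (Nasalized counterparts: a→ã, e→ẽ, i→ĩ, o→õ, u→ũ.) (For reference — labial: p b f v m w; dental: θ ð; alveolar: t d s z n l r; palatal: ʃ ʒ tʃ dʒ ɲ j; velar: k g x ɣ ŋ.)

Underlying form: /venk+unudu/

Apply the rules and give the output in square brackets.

Rule 1: /e/ before nasal /n/ → [ẽ]
Rule 1: /u/ before nasal /n/ → [ũ]
After rule 1: vẽnk+ũnudu
Rule 2: no segment meets the rule's conditions; no change.

[vẽnk+ũnudu]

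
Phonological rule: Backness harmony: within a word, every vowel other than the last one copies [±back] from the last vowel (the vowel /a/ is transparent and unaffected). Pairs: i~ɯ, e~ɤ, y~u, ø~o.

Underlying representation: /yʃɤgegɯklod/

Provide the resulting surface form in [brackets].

[uʃɤgɤgɯklod]

/y/ harmonizes with /o/ ([+back]) → [u]
/e/ harmonizes with /o/ ([+back]) → [ɤ]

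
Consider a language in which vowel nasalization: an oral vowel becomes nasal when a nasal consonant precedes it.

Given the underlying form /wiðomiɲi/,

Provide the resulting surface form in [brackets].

[wiðomĩɲĩ]

/i/ after nasal /m/ → [ĩ]
/i/ after nasal /ɲ/ → [ĩ]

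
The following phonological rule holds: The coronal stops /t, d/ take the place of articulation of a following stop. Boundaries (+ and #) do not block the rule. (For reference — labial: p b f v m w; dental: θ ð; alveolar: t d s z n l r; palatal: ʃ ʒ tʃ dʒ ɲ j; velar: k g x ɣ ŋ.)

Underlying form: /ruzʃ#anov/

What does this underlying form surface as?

no segment meets the rule's conditions; no change.

[ruzʃ#anov]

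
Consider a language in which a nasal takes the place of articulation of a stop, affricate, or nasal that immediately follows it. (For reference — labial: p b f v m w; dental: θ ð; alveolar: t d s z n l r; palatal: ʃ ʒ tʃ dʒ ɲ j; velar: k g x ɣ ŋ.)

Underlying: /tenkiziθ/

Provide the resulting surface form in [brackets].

/n/ before /k/ (velar) → [ŋ]

[teŋkiziθ]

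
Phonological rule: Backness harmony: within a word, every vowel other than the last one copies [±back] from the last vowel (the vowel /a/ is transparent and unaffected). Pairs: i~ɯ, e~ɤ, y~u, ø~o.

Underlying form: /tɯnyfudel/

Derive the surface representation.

/ɯ/ harmonizes with /e/ ([-back]) → [i]
/u/ harmonizes with /e/ ([-back]) → [y]

[tinyfydel]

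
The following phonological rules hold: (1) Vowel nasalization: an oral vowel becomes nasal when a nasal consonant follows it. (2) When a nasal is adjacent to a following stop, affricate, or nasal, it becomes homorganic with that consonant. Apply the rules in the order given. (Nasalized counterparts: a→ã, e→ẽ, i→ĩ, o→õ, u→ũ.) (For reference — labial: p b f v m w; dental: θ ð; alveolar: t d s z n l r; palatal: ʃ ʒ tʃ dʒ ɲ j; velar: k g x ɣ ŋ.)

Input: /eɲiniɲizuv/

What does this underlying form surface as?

Rule 1: /e/ before nasal /ɲ/ → [ẽ]
Rule 1: /i/ before nasal /n/ → [ĩ]
Rule 1: /i/ before nasal /ɲ/ → [ĩ]
After rule 1: ẽɲĩnĩɲizuv
Rule 2: no segment meets the rule's conditions; no change.

[ẽɲĩnĩɲizuv]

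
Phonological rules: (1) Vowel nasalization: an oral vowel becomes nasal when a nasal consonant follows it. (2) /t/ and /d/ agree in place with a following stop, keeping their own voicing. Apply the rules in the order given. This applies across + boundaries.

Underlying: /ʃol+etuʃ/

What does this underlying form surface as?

[ʃol+etuʃ]

Rule 1: no segment meets the rule's conditions; no change.
After rule 1: ʃol+etuʃ
Rule 2: no segment meets the rule's conditions; no change.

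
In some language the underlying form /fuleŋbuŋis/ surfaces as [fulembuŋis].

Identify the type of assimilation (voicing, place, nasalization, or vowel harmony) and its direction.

place assimilation, regressive

/ŋ/→[m].
Each target copies a feature from the following segment, so the direction is regressive.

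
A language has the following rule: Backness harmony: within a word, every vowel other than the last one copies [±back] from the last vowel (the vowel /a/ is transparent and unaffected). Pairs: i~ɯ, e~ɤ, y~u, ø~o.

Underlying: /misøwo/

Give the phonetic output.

/i/ harmonizes with /o/ ([+back]) → [ɯ]
/ø/ harmonizes with /o/ ([+back]) → [o]

[mɯsowo]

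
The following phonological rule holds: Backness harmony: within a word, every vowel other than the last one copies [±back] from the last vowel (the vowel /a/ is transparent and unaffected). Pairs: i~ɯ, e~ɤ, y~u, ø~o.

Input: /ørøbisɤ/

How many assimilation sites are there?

3

/ø/ harmonizes with /ɤ/ ([+back]) → [o]
/ø/ harmonizes with /ɤ/ ([+back]) → [o]
/i/ harmonizes with /ɤ/ ([+back]) → [ɯ]
3 segments change.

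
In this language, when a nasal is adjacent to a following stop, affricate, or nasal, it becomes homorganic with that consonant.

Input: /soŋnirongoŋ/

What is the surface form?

[sonniroŋgoŋ]

/ŋ/ before /n/ (alveolar) → [n]
/n/ before /g/ (velar) → [ŋ]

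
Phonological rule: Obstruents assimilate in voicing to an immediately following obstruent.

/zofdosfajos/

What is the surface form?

/f/ before /d/ (voiced) → [v]

[zovdosfajos]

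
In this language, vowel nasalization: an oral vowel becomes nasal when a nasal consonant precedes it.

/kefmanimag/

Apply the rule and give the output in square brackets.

/a/ after nasal /m/ → [ã]
/i/ after nasal /n/ → [ĩ]
/a/ after nasal /m/ → [ã]

[kefmãnĩmãg]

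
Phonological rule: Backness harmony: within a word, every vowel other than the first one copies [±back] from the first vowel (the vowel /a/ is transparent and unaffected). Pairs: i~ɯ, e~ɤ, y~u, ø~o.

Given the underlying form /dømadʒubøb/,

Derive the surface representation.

[dømadʒybøb]

/u/ harmonizes with /ø/ ([-back]) → [y]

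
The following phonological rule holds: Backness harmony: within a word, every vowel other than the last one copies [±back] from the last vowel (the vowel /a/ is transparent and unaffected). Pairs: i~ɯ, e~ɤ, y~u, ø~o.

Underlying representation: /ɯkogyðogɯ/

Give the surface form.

[ɯkoguðogɯ]

/y/ harmonizes with /ɯ/ ([+back]) → [u]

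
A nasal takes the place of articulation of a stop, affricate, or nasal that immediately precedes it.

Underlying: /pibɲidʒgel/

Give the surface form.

/ɲ/ after /b/ (labial) → [m]

[pibmidʒgel]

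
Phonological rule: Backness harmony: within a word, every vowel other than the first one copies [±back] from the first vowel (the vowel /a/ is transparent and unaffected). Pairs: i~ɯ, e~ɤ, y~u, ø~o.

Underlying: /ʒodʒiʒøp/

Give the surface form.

[ʒodʒɯʒop]

/i/ harmonizes with /o/ ([+back]) → [ɯ]
/ø/ harmonizes with /o/ ([+back]) → [o]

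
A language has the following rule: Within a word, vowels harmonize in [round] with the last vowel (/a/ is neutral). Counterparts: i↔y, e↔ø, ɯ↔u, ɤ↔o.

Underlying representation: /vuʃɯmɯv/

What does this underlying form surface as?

/u/ harmonizes with /ɯ/ ([-round]) → [ɯ]

[vɯʃɯmɯv]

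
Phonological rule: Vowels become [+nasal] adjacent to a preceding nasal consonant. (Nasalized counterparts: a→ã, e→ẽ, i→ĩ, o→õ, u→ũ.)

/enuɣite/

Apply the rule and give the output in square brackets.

[enũɣite]

/u/ after nasal /n/ → [ũ]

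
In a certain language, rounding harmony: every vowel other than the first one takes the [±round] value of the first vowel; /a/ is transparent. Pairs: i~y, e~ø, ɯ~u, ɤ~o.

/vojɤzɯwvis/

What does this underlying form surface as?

/ɤ/ harmonizes with /o/ ([+round]) → [o]
/ɯ/ harmonizes with /o/ ([+round]) → [u]
/i/ harmonizes with /o/ ([+round]) → [y]

[vojozuwvys]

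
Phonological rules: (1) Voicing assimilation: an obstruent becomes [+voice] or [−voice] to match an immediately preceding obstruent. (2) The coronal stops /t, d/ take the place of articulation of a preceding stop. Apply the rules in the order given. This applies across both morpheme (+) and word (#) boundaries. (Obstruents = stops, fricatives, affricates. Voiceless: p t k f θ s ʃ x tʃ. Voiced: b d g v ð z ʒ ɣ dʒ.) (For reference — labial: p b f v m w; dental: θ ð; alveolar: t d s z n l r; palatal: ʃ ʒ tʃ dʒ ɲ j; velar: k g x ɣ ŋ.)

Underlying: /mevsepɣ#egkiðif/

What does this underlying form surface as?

[mevzepx#eggiðif]

Rule 1: /s/ after /v/ (voiced) → [z]
Rule 1: /ɣ/ after /p/ (voiceless) → [x]
Rule 1: /k/ after /g/ (voiced) → [g]
After rule 1: mevzepx#eggiðif
Rule 2: no segment meets the rule's conditions; no change.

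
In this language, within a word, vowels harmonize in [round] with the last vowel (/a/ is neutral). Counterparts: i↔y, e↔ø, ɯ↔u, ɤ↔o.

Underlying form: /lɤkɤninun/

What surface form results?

/ɤ/ harmonizes with /u/ ([+round]) → [o]
/ɤ/ harmonizes with /u/ ([+round]) → [o]
/i/ harmonizes with /u/ ([+round]) → [y]

[lokonynun]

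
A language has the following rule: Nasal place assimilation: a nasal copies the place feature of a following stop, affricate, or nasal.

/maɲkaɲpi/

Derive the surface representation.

/ɲ/ before /k/ (velar) → [ŋ]
/ɲ/ before /p/ (labial) → [m]

[maŋkampi]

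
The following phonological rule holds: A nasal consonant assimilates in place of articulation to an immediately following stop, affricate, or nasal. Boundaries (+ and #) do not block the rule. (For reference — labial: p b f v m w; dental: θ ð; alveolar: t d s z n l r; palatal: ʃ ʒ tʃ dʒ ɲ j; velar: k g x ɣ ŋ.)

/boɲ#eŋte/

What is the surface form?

[boɲ#ente]

/ŋ/ before /t/ (alveolar) → [n]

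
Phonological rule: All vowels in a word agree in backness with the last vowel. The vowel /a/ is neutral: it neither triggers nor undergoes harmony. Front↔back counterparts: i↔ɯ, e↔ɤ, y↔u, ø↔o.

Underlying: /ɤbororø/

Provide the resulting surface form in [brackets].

/ɤ/ harmonizes with /ø/ ([-back]) → [e]
/o/ harmonizes with /ø/ ([-back]) → [ø]
/o/ harmonizes with /ø/ ([-back]) → [ø]

[ebørørø]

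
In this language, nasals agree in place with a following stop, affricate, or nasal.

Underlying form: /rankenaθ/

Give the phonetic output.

/n/ before /k/ (velar) → [ŋ]

[raŋkenaθ]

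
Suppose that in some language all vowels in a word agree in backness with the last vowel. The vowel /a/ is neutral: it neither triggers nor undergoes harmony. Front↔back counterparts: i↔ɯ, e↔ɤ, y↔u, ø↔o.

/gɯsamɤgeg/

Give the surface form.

[gisamegeg]

/ɯ/ harmonizes with /e/ ([-back]) → [i]
/ɤ/ harmonizes with /e/ ([-back]) → [e]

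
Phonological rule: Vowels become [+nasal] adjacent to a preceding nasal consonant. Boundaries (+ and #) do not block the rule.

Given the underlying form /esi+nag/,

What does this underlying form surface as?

/a/ after nasal /n/ → [ã]

[esi+nãg]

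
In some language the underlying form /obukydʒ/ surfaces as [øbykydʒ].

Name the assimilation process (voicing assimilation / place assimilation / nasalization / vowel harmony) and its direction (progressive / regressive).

vowel harmony, regressive

/o/→[ø] /u/→[y].
Vowels agree with the last vowel, so the harmony is regressive.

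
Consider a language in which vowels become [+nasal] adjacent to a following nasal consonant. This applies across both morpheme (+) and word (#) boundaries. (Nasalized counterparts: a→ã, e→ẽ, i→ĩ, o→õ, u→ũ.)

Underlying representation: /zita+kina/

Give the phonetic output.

[zita+kĩna]

/i/ before nasal /n/ → [ĩ]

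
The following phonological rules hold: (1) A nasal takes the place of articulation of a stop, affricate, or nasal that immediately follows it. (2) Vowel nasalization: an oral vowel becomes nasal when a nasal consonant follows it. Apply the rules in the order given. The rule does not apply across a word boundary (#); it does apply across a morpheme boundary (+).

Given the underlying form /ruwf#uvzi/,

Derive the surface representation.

[ruwf#uvzi]

Rule 1: no segment meets the rule's conditions; no change.
After rule 1: ruwf#uvzi
Rule 2: no segment meets the rule's conditions; no change.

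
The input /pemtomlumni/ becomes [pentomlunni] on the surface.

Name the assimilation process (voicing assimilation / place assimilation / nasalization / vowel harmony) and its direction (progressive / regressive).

/m/→[n] /m/→[n].
Each target copies a feature from the following segment, so the direction is regressive.

place assimilation, regressive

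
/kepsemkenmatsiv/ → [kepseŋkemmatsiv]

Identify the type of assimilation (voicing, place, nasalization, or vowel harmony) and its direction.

/m/→[ŋ] /n/→[m].
Each target copies a feature from the following segment, so the direction is regressive.

place assimilation, regressive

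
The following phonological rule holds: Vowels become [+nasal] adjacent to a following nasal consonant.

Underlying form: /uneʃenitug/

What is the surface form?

[ũneʃẽnitug]

/u/ before nasal /n/ → [ũ]
/e/ before nasal /n/ → [ẽ]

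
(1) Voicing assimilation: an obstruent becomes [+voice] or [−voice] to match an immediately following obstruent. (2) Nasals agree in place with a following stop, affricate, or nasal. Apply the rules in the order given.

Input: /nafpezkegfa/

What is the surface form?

[nafpeskekfa]

Rule 1: /z/ before /k/ (voiceless) → [s]
Rule 1: /g/ before /f/ (voiceless) → [k]
After rule 1: nafpeskekfa
Rule 2: no segment meets the rule's conditions; no change.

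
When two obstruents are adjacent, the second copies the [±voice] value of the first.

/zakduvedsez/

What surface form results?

/d/ after /k/ (voiceless) → [t]
/s/ after /d/ (voiced) → [z]

[zaktuvedzez]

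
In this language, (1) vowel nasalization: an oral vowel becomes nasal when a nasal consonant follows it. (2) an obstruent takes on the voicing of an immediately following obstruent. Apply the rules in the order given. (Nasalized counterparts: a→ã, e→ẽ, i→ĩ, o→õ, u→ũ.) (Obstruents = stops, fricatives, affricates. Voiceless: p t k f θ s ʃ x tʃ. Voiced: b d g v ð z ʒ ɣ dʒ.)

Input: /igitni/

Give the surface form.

Rule 1: no segment meets the rule's conditions; no change.
After rule 1: igitni
Rule 2: no segment meets the rule's conditions; no change.

[igitni]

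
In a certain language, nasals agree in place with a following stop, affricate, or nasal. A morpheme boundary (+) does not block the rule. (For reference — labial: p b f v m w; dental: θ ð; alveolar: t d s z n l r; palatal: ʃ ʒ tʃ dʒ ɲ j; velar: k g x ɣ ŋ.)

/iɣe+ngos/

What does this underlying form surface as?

[iɣe+ŋgos]

/n/ before /g/ (velar) → [ŋ]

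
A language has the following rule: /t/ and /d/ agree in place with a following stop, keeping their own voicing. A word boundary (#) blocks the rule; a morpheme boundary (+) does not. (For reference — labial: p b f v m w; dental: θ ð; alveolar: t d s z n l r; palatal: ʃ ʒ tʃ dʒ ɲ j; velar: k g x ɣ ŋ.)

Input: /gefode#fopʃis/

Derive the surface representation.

[gefode#fopʃis]

no segment meets the rule's conditions; no change.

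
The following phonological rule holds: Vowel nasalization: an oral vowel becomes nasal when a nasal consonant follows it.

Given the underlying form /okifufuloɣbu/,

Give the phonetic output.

no segment meets the rule's conditions; no change.

[okifufuloɣbu]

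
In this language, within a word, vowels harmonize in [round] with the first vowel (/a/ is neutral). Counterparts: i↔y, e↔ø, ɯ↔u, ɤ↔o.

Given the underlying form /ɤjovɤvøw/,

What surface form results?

[ɤjɤvɤvew]

/o/ harmonizes with /ɤ/ ([-round]) → [ɤ]
/ø/ harmonizes with /ɤ/ ([-round]) → [e]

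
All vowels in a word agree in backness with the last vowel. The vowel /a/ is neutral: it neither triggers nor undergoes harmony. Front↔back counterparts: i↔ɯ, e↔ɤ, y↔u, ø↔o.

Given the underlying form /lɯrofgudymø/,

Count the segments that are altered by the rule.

/ɯ/ harmonizes with /ø/ ([-back]) → [i]
/o/ harmonizes with /ø/ ([-back]) → [ø]
/u/ harmonizes with /ø/ ([-back]) → [y]
3 segments change.

3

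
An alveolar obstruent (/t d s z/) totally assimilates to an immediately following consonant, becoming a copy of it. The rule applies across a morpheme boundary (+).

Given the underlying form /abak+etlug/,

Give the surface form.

[abak+ellug]

/t/ before /l/ → [l] (total assimilation)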